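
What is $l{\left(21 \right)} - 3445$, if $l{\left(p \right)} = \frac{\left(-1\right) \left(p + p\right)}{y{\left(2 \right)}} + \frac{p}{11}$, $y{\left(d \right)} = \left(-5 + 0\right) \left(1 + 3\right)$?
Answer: $- \frac{378509}{110} \approx -3441.0$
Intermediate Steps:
$y{\left(d \right)} = -20$ ($y{\left(d \right)} = \left(-5\right) 4 = -20$)
$l{\left(p \right)} = \frac{21 p}{110}$ ($l{\left(p \right)} = \frac{\left(-1\right) \left(p + p\right)}{-20} + \frac{p}{11} = - 2 p \left(- \frac{1}{20}\right) + p \frac{1}{11} = - 2 p \left(- \frac{1}{20}\right) + \frac{p}{11} = \frac{p}{10} + \frac{p}{11} = \frac{21 p}{110}$)
$l{\left(21 \right)} - 3445 = \frac{21}{110} \cdot 21 - 3445 = \frac{441}{110} - 3445 = - \frac{378509}{110}$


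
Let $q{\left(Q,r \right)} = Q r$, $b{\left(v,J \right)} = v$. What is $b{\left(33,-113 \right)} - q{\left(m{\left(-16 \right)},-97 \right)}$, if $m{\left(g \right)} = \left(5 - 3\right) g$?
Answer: $-3071$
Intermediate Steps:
$m{\left(g \right)} = 2 g$
$b{\left(33,-113 \right)} - q{\left(m{\left(-16 \right)},-97 \right)} = 33 - 2 \left(-16\right) \left(-97\right) = 33 - \left(-32\right) \left(-97\right) = 33 - 3104 = -3071$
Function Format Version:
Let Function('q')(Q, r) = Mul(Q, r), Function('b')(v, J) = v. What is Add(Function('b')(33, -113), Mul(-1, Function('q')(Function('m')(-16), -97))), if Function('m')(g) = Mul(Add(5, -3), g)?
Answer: -3071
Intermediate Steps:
Function('m')(g) = Mul(2, g)
Add(Function('b')(33, -113), Mul(-1, Function('q')(Function('m')(-16), -97))) = Add(33, Mul(-1, Mul(Mul(2, -16), -97))) = Add(33, Mul(-1, Mul(-32, -97))) = Add(33, Mul(-1, 3104)) = Add(33, -3104) = -3071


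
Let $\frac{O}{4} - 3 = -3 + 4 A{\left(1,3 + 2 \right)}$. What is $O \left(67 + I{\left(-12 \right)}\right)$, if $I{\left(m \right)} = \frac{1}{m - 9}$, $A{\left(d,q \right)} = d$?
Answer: $\frac{22496}{21} \approx 1071.2$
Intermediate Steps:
$O = 16$ ($O = 12 + 4 \left(-3 + 4 \cdot 1\right) = 12 + 4 \left(-3 + 4\right) = 12 + 4 \cdot 1 = 12 + 4 = 16$)
$I{\left(m \right)} = \frac{1}{-9 + m}$
$O \left(67 + I{\left(-12 \right)}\right) = 16 \left(67 + \frac{1}{-9 - 12}\right) = 16 \left(67 + \frac{1}{-21}\right) = 16 \left(67 - \frac{1}{21}\right) = 16 \cdot \frac{1406}{21} = \frac{22496}{21}$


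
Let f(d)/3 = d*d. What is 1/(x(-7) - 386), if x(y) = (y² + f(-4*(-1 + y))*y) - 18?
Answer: -1/21859 ≈ -4.5748e-5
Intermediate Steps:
f(d) = 3*d² (f(d) = 3*(d*d) = 3*d²)
x(y) = -18 + y² + 3*y*(4 - 4*y)² (x(y) = (y² + (3*(-4*(-1 + y))²)*y) - 18 = (y² + (3*(4 - 4*y)²)*y) - 18 = (y² + 3*y*(4 - 4*y)²) - 18 = -18 + y² + 3*y*(4 - 4*y)²)
1/(x(-7) - 386) = 1/((-18 + (-7)² + 48*(-7)*(-1 - 7)²) - 386) = 1/((-18 + 49 + 48*(-7)*(-8)²) - 386) = 1/((-18 + 49 + 48*(-7)*64) - 386) = 1/((-18 + 49 - 21504) - 386) = 1/(-21473 - 386) = 1/(-21859) = -1/21859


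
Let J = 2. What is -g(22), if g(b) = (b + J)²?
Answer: -576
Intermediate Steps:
g(b) = (2 + b)² (g(b) = (b + 2)² = (2 + b)²)
-g(22) = -(2 + 22)² = -1*24² = -1*576 = -576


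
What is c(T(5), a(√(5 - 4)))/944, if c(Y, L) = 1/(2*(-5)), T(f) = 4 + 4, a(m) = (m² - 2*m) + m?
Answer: -1/9440 ≈ -0.00010593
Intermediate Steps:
a(m) = m² - m
T(f) = 8
c(Y, L) = -⅒ (c(Y, L) = 1/(-10) = -⅒)
c(T(5), a(√(5 - 4)))/944 = -⅒/944 = -⅒*1/944 = -1/9440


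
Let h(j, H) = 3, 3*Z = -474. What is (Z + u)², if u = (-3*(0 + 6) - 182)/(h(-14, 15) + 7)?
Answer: 31684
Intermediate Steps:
Z = -158 (Z = (⅓)*(-474) = -158)
u = -20 (u = (-3*(0 + 6) - 182)/(3 + 7) = (-3*6 - 182)/10 = (-18 - 182)*(⅒) = -200*⅒ = -20)
(Z + u)² = (-158 - 20)² = (-178)² = 31684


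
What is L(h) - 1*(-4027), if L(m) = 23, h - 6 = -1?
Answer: 4050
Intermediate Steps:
h = 5 (h = 6 - 1 = 5)
L(h) - 1*(-4027) = 23 - 1*(-4027) = 23 + 4027 = 4050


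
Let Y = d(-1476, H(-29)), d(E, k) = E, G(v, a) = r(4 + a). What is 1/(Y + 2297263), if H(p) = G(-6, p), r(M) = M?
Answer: 1/2295787 ≈ 4.3558e-7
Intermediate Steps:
G(v, a) = 4 + a
H(p) = 4 + p
Y = -1476
1/(Y + 2297263) = 1/(-1476 + 2297263) = 1/2295787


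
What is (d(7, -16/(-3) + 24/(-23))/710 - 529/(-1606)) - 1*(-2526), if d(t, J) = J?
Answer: 99383433763/39338970 ≈ 2526.3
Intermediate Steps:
(d(7, -16/(-3) + 24/(-23))/710 - 529/(-1606)) - 1*(-2526) = ((-16/(-3) + 24/(-23))/710 - 529/(-1606)) - 1*(-2526) = ((-16*(-1/3) + 24*(-1/23))*(1/710) - 529*(-1/1606)) + 2526 = ((16/3 - 24/23)*(1/710) + 529/1606) + 2526 = ((296/69)*(1/710) + 529/1606) + 2526 = (148/24495 + 529/1606) + 2526 = 13195543/39338970 + 2526 = 99383433763/39338970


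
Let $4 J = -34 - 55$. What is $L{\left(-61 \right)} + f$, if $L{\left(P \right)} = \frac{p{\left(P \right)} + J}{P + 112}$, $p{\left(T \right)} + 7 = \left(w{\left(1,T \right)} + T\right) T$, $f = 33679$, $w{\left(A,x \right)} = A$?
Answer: $\frac{2295013}{68} \approx 33750.0$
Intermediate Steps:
$J = - \frac{89}{4}$ ($J = \frac{-34 - 55}{4} = \frac{1}{4} \left(-89\right) = - \frac{89}{4} \approx -22.25$)
$p{\left(T \right)} = -7 + T \left(1 + T\right)$ ($p{\left(T \right)} = -7 + \left(1 + T\right) T = -7 + T \left(1 + T\right)$)
$L{\left(P \right)} = \frac{- \frac{117}{4} + P + P^{2}}{112 + P}$ ($L{\left(P \right)} = \frac{\left(-7 + P + P^{2}\right) - \frac{89}{4}}{P + 112} = \frac{- \frac{117}{4} + P + P^{2}}{112 + P}$)
$L{\left(-61 \right)} + f = \frac{- \frac{117}{4} - 61 + \left(-61\right)^{2}}{112 - 61} + 33679 = \frac{- \frac{117}{4} - 61 + 3721}{51} + 33679 = \frac{1}{51} \cdot \frac{14523}{4} + 33679 = \frac{4841}{68} + 33679 = \frac{2295013}{68}$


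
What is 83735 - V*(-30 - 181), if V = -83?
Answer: 66222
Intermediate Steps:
83735 - V*(-30 - 181) = 83735 - (-83)*(-30 - 181) = 83735 - (-83)*(-211) = 83735 - 1*17513 = 83735 - 17513 = 66222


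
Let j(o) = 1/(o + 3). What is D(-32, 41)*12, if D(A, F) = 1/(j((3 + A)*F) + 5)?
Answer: 14232/5929 ≈ 2.4004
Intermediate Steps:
j(o) = 1/(3 + o)
D(A, F) = 1/(5 + 1/(3 + F*(3 + A))) (D(A, F) = 1/(1/(3 + (3 + A)*F) + 5) = 1/(1/(3 + F*(3 + A)) + 5) = 1/(5 + 1/(3 + F*(3 + A))))
D(-32, 41)*12 = ((3 + 41*(3 - 32))/(16 + 5*41*(3 - 32)))*12 = ((3 + 41*(-29))/(16 + 5*41*(-29)))*12 = ((3 - 1189)/(16 - 5945))*12 = (-1186/(-5929))*12 = -1/5929*(-1186)*12 = (1186/5929)*12 = 14232/5929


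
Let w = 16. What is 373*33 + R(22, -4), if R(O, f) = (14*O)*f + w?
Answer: 11093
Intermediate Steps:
R(O, f) = 16 + 14*O*f (R(O, f) = (14*O)*f + 16 = 14*O*f + 16 = 16 + 14*O*f)
373*33 + R(22, -4) = 373*33 + (16 + 14*22*(-4)) = 12309 + (16 - 1232) = 12309 - 1216 = 11093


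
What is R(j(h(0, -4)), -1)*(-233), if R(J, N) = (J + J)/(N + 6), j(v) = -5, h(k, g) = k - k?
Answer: 466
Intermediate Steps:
h(k, g) = 0
R(J, N) = 2*J/(6 + N) (R(J, N) = (2*J)/(6 + N) = 2*J/(6 + N))
R(j(h(0, -4)), -1)*(-233) = (2*(-5)/(6 - 1))*(-233) = (2*(-5)/5)*(-233) = (2*(-5)*(⅕))*(-233) = -2*(-233) = 466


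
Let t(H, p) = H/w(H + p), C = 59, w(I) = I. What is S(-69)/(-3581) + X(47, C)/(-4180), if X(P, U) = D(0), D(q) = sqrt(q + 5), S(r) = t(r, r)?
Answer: -1/7162 - sqrt(5)/4180 ≈ -0.00067457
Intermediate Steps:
t(H, p) = H/(H + p)
S(r) = 1/2 (S(r) = r/(r + r) = r/((2*r)) = r*(1/(2*r)) = 1/2)
D(q) = sqrt(5 + q)
X(P, U) = sqrt(5) (X(P, U) = sqrt(5 + 0) = sqrt(5))
S(-69)/(-3581) + X(47, C)/(-4180) = (1/2)/(-3581) + sqrt(5)/(-4180) = (1/2)*(-1/3581) + sqrt(5)*(-1/4180) = -1/7162 - sqrt(5)/4180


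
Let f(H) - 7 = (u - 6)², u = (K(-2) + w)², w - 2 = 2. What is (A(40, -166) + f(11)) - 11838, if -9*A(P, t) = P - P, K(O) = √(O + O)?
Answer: -12051 + 192*I ≈ -12051.0 + 192.0*I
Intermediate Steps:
w = 4 (w = 2 + 2 = 4)
K(O) = √2*√O (K(O) = √(2*O) = √2*√O)
u = (4 + 2*I)² (u = (√2*√(-2) + 4)² = (√2*(I*√2) + 4)² = (2*I + 4)² = (4 + 2*I)² ≈ 12.0 + 16.0*I)
f(H) = 7 + (6 + 16*I)² (f(H) = 7 + ((12 + 16*I) - 6)² = 7 + (6 + 16*I)²)
A(P, t) = 0 (A(P, t) = -(P - P)/9 = -⅑*0 = 0)
(A(40, -166) + f(11)) - 11838 = (0 + (-213 + 192*I)) - 11838 = (-213 + 192*I) - 11838 = -12051 + 192*I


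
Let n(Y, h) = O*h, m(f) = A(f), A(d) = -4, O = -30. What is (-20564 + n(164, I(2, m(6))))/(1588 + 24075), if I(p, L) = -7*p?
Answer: -20144/25663 ≈ -0.78494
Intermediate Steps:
m(f) = -4
n(Y, h) = -30*h
(-20564 + n(164, I(2, m(6))))/(1588 + 24075) = (-20564 - (-210)*2)/(1588 + 24075) = (-20564 - 30*(-14))/25663 = (-20564 + 420)*(1/25663) = -20144*1/25663 = -20144/25663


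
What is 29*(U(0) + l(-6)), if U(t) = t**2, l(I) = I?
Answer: -174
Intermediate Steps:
29*(U(0) + l(-6)) = 29*(0**2 - 6) = 29*(0 - 6) = 29*(-6) = -174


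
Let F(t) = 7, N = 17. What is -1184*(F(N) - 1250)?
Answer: 1471712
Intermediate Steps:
-1184*(F(N) - 1250) = -1184*(7 - 1250) = -1184*(-1243) = 1471712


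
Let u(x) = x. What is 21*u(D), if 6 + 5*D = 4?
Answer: -42/5 ≈ -8.4000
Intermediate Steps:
D = -⅖ (D = -6/5 + (⅕)*4 = -6/5 + ⅘ = -⅖ ≈ -0.40000)
21*u(D) = 21*(-⅖) = -42/5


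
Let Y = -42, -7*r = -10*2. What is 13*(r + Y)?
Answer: -3562/7 ≈ -508.86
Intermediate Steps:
r = 20/7 (r = -(-10)*2/7 = -1/7*(-20) = 20/7 ≈ 2.8571)
13*(r + Y) = 13*(20/7 - 42) = 13*(-274/7) = -3562/7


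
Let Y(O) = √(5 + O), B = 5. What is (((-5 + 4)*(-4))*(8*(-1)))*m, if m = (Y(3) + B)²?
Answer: -1056 - 640*√2 ≈ -1961.1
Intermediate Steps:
m = (5 + 2*√2)² (m = (√(5 + 3) + 5)² = (√8 + 5)² = (2*√2 + 5)² = (5 + 2*√2)² ≈ 61.284)
(((-5 + 4)*(-4))*(8*(-1)))*m = (((-5 + 4)*(-4))*(8*(-1)))*(33 + 20*√2) = (-1*(-4)*(-8))*(33 + 20*√2) = (4*(-8))*(33 + 20*√2) = -32*(33 + 20*√2) = -1056 - 640*√2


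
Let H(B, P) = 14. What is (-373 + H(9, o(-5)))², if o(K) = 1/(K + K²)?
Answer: 128881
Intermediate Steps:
(-373 + H(9, o(-5)))² = (-373 + 14)² = (-359)² = 128881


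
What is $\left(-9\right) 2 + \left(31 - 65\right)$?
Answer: $-52$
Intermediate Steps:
$\left(-9\right) 2 + \left(31 - 65\right) = -18 - 34 = -52$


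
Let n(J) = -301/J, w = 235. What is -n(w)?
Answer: 301/235 ≈ 1.2809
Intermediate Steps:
-n(w) = -(-301)/235 = -1*(-301/235) = 301/235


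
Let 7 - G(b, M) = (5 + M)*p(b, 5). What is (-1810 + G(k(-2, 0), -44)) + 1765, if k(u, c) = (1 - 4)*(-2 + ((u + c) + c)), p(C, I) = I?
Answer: 157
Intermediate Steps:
k(u, c) = 6 - 6*c - 3*u (k(u, c) = -3*(-2 + ((c + u) + c)) = -3*(-2 + (u + 2*c)) = -3*(-2 + u + 2*c) = 6 - 6*c - 3*u)
G(b, M) = -18 - 5*M (G(b, M) = 7 - (5 + M)*5 = 7 - (25 + 5*M) = 7 + (-25 - 5*M) = -18 - 5*M)
(-1810 + G(k(-2, 0), -44)) + 1765 = (-1810 + (-18 - 5*(-44))) + 1765 = (-1810 + (-18 + 220)) + 1765 = (-1810 + 202) + 1765 = -1608 + 1765 = 157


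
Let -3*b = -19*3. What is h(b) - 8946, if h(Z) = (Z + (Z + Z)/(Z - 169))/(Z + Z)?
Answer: -670913/75 ≈ -8945.5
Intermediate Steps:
b = 19 (b = -(-19)*3/3 = -⅓*(-57) = 19)
h(Z) = (Z + 2*Z/(-169 + Z))/(2*Z) (h(Z) = (Z + (2*Z)/(-169 + Z))/((2*Z)) = (Z + 2*Z/(-169 + Z))*(1/(2*Z)) = (Z + 2*Z/(-169 + Z))/(2*Z))
h(b) - 8946 = (-167 + 19)/(2*(-169 + 19)) - 8946 = (½)*(-148)/(-150) - 8946 = (½)*(-1/150)*(-148) - 8946 = 37/75 - 8946 = -670913/75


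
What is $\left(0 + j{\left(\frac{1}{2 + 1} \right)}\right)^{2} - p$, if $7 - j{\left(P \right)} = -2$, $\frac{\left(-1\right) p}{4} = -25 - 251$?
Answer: $-1023$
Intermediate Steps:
$p = 1104$ ($p = - 4 \left(-25 - 251\right) = \left(-4\right) \left(-276\right) = 1104$)
$j{\left(P \right)} = 9$ ($j{\left(P \right)} = 7 - -2 = 7 + 2 = 9$)
$\left(0 + j{\left(\frac{1}{2 + 1} \right)}\right)^{2} - p = \left(0 + 9\right)^{2} - 1104 = 9^{2} - 1104 = 81 - 1104 = -1023$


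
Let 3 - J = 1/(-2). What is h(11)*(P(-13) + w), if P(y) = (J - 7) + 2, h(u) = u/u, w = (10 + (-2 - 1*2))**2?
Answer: 69/2 ≈ 34.500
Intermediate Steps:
J = 7/2 (J = 3 - 1/(-2) = 3 - 1*(-1/2) = 3 + 1/2 = 7/2 ≈ 3.5000)
w = 36 (w = (10 + (-2 - 2))**2 = (10 - 4)**2 = 6**2 = 36)
h(u) = 1
P(y) = -3/2 (P(y) = (7/2 - 7) + 2 = -7/2 + 2 = -3/2)
h(11)*(P(-13) + w) = 1*(-3/2 + 36) = 1*(69/2) = 69/2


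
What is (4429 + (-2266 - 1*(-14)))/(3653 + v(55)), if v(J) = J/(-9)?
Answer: 19593/32822 ≈ 0.59695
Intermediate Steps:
v(J) = -J/9 (v(J) = J*(-1/9) = -J/9)
(4429 + (-2266 - 1*(-14)))/(3653 + v(55)) = (4429 + (-2266 - 1*(-14)))/(3653 - 1/9*55) = (4429 + (-2266 + 14))/(3653 - 55/9) = (4429 - 2252)/(32822/9) = 2177*(9/32822) = 19593/32822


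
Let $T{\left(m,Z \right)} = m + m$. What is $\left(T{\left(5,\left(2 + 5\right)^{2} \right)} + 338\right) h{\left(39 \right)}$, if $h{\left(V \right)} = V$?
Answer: $13572$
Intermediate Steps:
$T{\left(m,Z \right)} = 2 m$
$\left(T{\left(5,\left(2 + 5\right)^{2} \right)} + 338\right) h{\left(39 \right)} = \left(2 \cdot 5 + 338\right) 39 = \left(10 + 338\right) 39 = 348 \cdot 39 = 13572$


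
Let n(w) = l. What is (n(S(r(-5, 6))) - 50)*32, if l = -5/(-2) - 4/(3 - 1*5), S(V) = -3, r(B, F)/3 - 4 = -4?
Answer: -1456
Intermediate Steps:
r(B, F) = 0 (r(B, F) = 12 + 3*(-4) = 12 - 12 = 0)
l = 9/2 (l = -5*(-½) - 4/(3 - 5) = 5/2 - 4/(-2) = 5/2 - 4*(-½) = 5/2 + 2 = 9/2 ≈ 4.5000)
n(w) = 9/2
(n(S(r(-5, 6))) - 50)*32 = (9/2 - 50)*32 = -91/2*32 = -1456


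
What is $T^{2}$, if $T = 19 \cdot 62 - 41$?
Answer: $1292769$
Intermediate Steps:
$T = 1137$ ($T = 1178 - 41 = 1137$)
$T^{2} = 1137^{2} = 1292769$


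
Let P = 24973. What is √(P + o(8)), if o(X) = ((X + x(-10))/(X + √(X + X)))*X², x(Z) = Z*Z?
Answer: √25549 ≈ 159.84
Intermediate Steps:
x(Z) = Z²
o(X) = X²*(100 + X)/(X + √2*√X) (o(X) = ((X + (-10)²)/(X + √(X + X)))*X² = ((X + 100)/(X + √(2*X)))*X² = ((100 + X)/(X + √2*√X))*X² = X²*(100 + X)/(X + √2*√X))
√(P + o(8)) = √(24973 + 8²*(100 + 8)/(8 + √2*√8)) = √(24973 + 64*108/(8 + √2*(2*√2))) = √(24973 + 64*108/(8 + 4)) = √(24973 + 64*108/12) = √(24973 + 64*(1/12)*108) = √(24973 + 576) = √25549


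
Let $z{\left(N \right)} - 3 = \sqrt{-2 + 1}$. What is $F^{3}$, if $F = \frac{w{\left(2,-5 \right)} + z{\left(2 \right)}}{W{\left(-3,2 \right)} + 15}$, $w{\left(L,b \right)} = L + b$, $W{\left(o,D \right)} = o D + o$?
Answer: $- \frac{i}{216} \approx - 0.0046296 i$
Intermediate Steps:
$z{\left(N \right)} = 3 + i$ ($z{\left(N \right)} = 3 + \sqrt{-2 + 1} = 3 + \sqrt{-1} = 3 + i$)
$W{\left(o,D \right)} = o + D o$ ($W{\left(o,D \right)} = D o + o = o + D o$)
$F = \frac{i}{6}$ ($F = \frac{\left(2 - 5\right) + \left(3 + i\right)}{- 3 \left(1 + 2\right) + 15} = \frac{-3 + \left(3 + i\right)}{\left(-3\right) 3 + 15} = \frac{i}{-9 + 15} = \frac{i}{6} \approx 0.16667 i$)
$F^{3} = \left(\frac{i}{6}\right)^{3} = - \frac{i}{216}$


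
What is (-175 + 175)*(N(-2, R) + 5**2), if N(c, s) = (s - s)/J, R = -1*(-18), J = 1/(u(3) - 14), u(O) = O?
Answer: 0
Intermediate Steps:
J = -1/11 (J = 1/(3 - 14) = 1/(-11) = -1/11 ≈ -0.090909)
R = 18
N(c, s) = 0 (N(c, s) = (s - s)/(-1/11) = 0*(-11) = 0)
(-175 + 175)*(N(-2, R) + 5**2) = (-175 + 175)*(0 + 5**2) = 0*(0 + 25) = 0*25 = 0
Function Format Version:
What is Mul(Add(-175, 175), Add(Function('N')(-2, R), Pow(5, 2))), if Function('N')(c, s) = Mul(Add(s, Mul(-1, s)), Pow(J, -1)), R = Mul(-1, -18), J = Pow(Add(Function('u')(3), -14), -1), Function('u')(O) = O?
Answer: 0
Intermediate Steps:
J = Rational(-1, 11) (J = Pow(Add(3, -14), -1) = Pow(-11, -1) = Rational(-1, 11) ≈ -0.090909)
R = 18
Function('N')(c, s) = 0 (Function('N')(c, s) = Mul(Add(s, Mul(-1, s)), Pow(Rational(-1, 11), -1)) = Mul(0, -11) = 0)
Mul(Add(-175, 175), Add(Function('N')(-2, R), Pow(5, 2))) = Mul(Add(-175, 175), Add(0, Pow(5, 2))) = Mul(0, Add(0, 25)) = Mul(0, 25) = 0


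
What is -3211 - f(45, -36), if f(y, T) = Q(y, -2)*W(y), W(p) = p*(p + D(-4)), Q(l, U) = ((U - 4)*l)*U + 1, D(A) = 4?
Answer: -1196116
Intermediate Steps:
Q(l, U) = 1 + U*l*(-4 + U) (Q(l, U) = ((-4 + U)*l)*U + 1 = (l*(-4 + U))*U + 1 = U*l*(-4 + U) + 1 = 1 + U*l*(-4 + U))
W(p) = p*(4 + p) (W(p) = p*(p + 4) = p*(4 + p))
f(y, T) = y*(1 + 12*y)*(4 + y) (f(y, T) = (1 + y*(-2)² - 4*(-2)*y)*(y*(4 + y)) = (1 + y*4 + 8*y)*(y*(4 + y)) = (1 + 4*y + 8*y)*(y*(4 + y)) = (1 + 12*y)*(y*(4 + y)) = y*(1 + 12*y)*(4 + y))
-3211 - f(45, -36) = -3211 - 45*(1 + 12*45)*(4 + 45) = -3211 - 45*(1 + 540)*49 = -3211 - 45*541*49 = -3211 - 1*1192905 = -3211 - 1192905 = -1196116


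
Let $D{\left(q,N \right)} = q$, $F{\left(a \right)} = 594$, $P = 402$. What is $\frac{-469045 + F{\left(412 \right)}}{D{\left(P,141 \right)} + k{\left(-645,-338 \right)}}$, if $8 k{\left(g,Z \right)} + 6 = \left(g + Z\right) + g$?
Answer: $- \frac{1873804}{791} \approx -2368.9$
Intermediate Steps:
$k{\left(g,Z \right)} = - \frac{3}{4} + \frac{g}{4} + \frac{Z}{8}$ ($k{\left(g,Z \right)} = - \frac{3}{4} + \frac{\left(g + Z\right) + g}{8} = - \frac{3}{4} + \frac{\left(Z + g\right) + g}{8} = - \frac{3}{4} + \frac{Z + 2 g}{8} = - \frac{3}{4} + \left(\frac{g}{4} + \frac{Z}{8}\right) = - \frac{3}{4} + \frac{g}{4} + \frac{Z}{8}$)
$\frac{-469045 + F{\left(412 \right)}}{D{\left(P,141 \right)} + k{\left(-645,-338 \right)}} = \frac{-469045 + 594}{402 + \left(- \frac{3}{4} + \frac{1}{4} \left(-645\right) + \frac{1}{8} \left(-338\right)\right)} = - \frac{468451}{402 - \frac{817}{4}} = - \frac{468451}{\frac{791}{4}} = \left(-468451\right) \frac{4}{791} = - \frac{1873804}{791}$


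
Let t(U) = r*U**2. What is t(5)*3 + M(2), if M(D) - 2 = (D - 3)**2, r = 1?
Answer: 78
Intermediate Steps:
M(D) = 2 + (-3 + D)**2 (M(D) = 2 + (D - 3)**2 = 2 + (-3 + D)**2)
t(U) = U**2 (t(U) = 1*U**2 = U**2)
t(5)*3 + M(2) = 5**2*3 + (2 + (-3 + 2)**2) = 25*3 + (2 + (-1)**2) = 75 + (2 + 1) = 75 + 3 = 78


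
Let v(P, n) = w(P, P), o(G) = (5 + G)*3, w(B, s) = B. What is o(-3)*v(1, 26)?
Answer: 6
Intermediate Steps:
o(G) = 15 + 3*G
v(P, n) = P
o(-3)*v(1, 26) = (15 + 3*(-3))*1 = (15 - 9)*1 = 6*1 = 6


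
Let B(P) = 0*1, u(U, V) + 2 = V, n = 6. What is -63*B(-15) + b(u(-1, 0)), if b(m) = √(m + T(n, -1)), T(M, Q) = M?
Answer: 2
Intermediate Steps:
u(U, V) = -2 + V
b(m) = √(6 + m) (b(m) = √(m + 6) = √(6 + m))
B(P) = 0
-63*B(-15) + b(u(-1, 0)) = -63*0 + √(6 + (-2 + 0)) = 0 + √(6 - 2) = 0 + √4 = 0 + 2 = 2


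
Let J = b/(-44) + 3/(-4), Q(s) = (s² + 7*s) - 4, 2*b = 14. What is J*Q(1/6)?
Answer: 505/198 ≈ 2.5505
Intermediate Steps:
b = 7 (b = (½)*14 = 7)
Q(s) = -4 + s² + 7*s
J = -10/11 (J = 7/(-44) + 3/(-4) = 7*(-1/44) + 3*(-¼) = -7/44 - ¾ = -10/11 ≈ -0.90909)
J*Q(1/6) = -10*(-4 + (1/6)² + 7/6)/11 = -10*(-4 + (⅙)² + 7*(⅙))/11 = -10*(-4 + 1/36 + 7/6)/11 = -10/11*(-101/36) = 505/198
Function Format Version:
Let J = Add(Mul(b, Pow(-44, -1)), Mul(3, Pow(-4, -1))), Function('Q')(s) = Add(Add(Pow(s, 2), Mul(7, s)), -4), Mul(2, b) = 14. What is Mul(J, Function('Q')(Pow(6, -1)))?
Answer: Rational(505, 198) ≈ 2.5505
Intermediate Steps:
b = 7 (b = Mul(Rational(1, 2), 14) = 7)
Function('Q')(s) = Add(-4, Pow(s, 2), Mul(7, s))
J = Rational(-10, 11) (J = Add(Mul(7, Pow(-44, -1)), Mul(3, Pow(-4, -1))) = Add(Mul(7, Rational(-1, 44)), Mul(3, Rational(-1, 4))) = Add(Rational(-7, 44), Rational(-3, 4)) = Rational(-10, 11) ≈ -0.90909)
Mul(J, Function('Q')(Pow(6, -1))) = Mul(Rational(-10, 11), Add(-4, Pow(Pow(6, -1), 2), Mul(7, Pow(6, -1)))) = Mul(Rational(-10, 11), Add(-4, Pow(Rational(1, 6), 2), Mul(7, Rational(1, 6)))) = Mul(Rational(-10, 11), Add(-4, Rational(1, 36), Rational(7, 6))) = Mul(Rational(-10, 11), Rational(-101, 36)) = Rational(505, 198)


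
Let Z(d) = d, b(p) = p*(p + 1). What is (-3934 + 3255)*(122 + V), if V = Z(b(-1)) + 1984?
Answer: -1429974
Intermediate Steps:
b(p) = p*(1 + p)
V = 1984 (V = -(1 - 1) + 1984 = -1*0 + 1984 = 0 + 1984 = 1984)
(-3934 + 3255)*(122 + V) = (-3934 + 3255)*(122 + 1984) = -679*2106 = -1429974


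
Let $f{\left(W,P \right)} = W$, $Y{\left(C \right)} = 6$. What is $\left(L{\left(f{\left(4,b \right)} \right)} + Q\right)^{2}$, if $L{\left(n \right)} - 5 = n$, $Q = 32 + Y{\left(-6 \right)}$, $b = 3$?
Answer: $2209$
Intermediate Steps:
$Q = 38$ ($Q = 32 + 6 = 38$)
$L{\left(n \right)} = 5 + n$
$\left(L{\left(f{\left(4,b \right)} \right)} + Q\right)^{2} = \left(\left(5 + 4\right) + 38\right)^{2} = \left(9 + 38\right)^{2} = 47^{2} = 2209$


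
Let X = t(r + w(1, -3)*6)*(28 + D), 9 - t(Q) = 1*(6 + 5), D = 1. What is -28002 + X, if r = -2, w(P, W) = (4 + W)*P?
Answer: -28060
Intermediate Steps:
w(P, W) = P*(4 + W)
t(Q) = -2 (t(Q) = 9 - (6 + 5) = 9 - 11 = -2)
X = -58 (X = -2*(28 + 1) = -2*29 = -58)
-28002 + X = -28002 - 58 = -28060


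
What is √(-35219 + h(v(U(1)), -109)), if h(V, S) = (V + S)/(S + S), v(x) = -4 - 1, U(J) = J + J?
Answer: I*√418430726/109 ≈ 187.67*I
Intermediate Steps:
U(J) = 2*J
v(x) = -5
h(V, S) = (S + V)/(2*S) (h(V, S) = (S + V)/((2*S)) = (S + V)*(1/(2*S)) = (S + V)/(2*S))
√(-35219 + h(v(U(1)), -109)) = √(-35219 + (½)*(-109 - 5)/(-109)) = √(-35219 + (½)*(-1/109)*(-114)) = √(-35219 + 57/109) = √(-3838814/109) = I*√418430726/109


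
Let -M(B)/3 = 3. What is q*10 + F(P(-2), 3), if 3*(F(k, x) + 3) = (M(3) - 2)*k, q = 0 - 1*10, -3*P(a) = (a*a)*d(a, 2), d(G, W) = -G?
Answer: -839/9 ≈ -93.222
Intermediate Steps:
M(B) = -9 (M(B) = -3*3 = -9)
P(a) = a**3/3 (P(a) = -a*a*(-a)/3 = -a**2*(-a)/3 = -(-1)*a**3/3 = a**3/3)
q = -10 (q = 0 - 10 = -10)
F(k, x) = -3 - 11*k/3 (F(k, x) = -3 + ((-9 - 2)*k)/3 = -3 + (-11*k)/3 = -3 - 11*k/3)
q*10 + F(P(-2), 3) = -10*10 + (-3 - 11*(-2)**3/9) = -100 + (-3 - 11*(-8)/9) = -100 + (-3 - 11/3*(-8/3)) = -100 + (-3 + 88/9) = -100 + 61/9 = -839/9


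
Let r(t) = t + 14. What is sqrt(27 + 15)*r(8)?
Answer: 22*sqrt(42) ≈ 142.58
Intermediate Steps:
r(t) = 14 + t
sqrt(27 + 15)*r(8) = sqrt(27 + 15)*(14 + 8) = sqrt(42)*22 = 22*sqrt(42)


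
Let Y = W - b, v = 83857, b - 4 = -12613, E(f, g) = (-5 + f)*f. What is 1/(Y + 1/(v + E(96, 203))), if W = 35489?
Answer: 92593/4453538115 ≈ 2.0791e-5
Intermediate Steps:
E(f, g) = f*(-5 + f)
b = -12609 (b = 4 - 12613 = -12609)
Y = 48098 (Y = 35489 - 1*(-12609) = 35489 + 12609 = 48098)
1/(Y + 1/(v + E(96, 203))) = 1/(48098 + 1/(83857 + 96*(-5 + 96))) = 1/(48098 + 1/(83857 + 96*91)) = 1/(48098 + 1/(83857 + 8736)) = 1/(48098 + 1/92593) = 1/(4453538115/92593) = 92593/4453538115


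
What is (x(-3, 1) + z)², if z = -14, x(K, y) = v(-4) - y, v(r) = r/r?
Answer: 196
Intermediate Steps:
v(r) = 1
x(K, y) = 1 - y
(x(-3, 1) + z)² = ((1 - 1*1) - 14)² = ((1 - 1) - 14)² = (0 - 14)² = (-14)² = 196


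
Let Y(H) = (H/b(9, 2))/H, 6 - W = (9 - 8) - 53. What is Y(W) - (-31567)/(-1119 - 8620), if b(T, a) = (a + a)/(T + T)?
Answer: 24517/19478 ≈ 1.2587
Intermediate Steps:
b(T, a) = a/T (b(T, a) = (2*a)/((2*T)) = (2*a)*(1/(2*T)) = a/T)
W = 58 (W = 6 - ((9 - 8) - 53) = 6 - (1 - 53) = 6 - 1*(-52) = 6 + 52 = 58)
Y(H) = 9/2 (Y(H) = (H/((2/9)))/H = (H/((2*(⅑))))/H = (H/(2/9))/H = (H*(9/2))/H = (9*H/2)/H = 9/2)
Y(W) - (-31567)/(-1119 - 8620) = 9/2 - (-31567)/(-1119 - 8620) = 9/2 - (-31567)/(-9739) = 9/2 - (-31567)*(-1)/9739 = 9/2 - 1*31567/9739 = 9/2 - 31567/9739 = 24517/19478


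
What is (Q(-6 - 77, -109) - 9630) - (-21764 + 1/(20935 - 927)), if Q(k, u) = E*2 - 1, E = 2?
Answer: 242837095/20008 ≈ 12137.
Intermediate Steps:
Q(k, u) = 3 (Q(k, u) = 2*2 - 1 = 4 - 1 = 3)
(Q(-6 - 77, -109) - 9630) - (-21764 + 1/(20935 - 927)) = (3 - 9630) - (-21764 + 1/(20935 - 927)) = -9627 - (-21764 + 1/20008) = -9627 - 1*(-435454111/20008) = -9627 + 435454111/20008 = 242837095/20008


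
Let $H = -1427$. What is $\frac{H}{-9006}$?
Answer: $\frac{1427}{9006} \approx 0.15845$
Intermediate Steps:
$\frac{H}{-9006} = - \frac{1427}{-9006} = \left(-1427\right) \left(- \frac{1}{9006}\right) = \frac{1427}{9006}$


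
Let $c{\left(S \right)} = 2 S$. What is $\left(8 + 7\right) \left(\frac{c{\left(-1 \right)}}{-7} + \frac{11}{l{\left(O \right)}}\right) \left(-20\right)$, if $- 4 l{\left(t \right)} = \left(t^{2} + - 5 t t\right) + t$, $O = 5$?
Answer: $- \frac{29880}{133} \approx -224.66$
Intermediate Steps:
$l{\left(t \right)} = t^{2} - \frac{t}{4}$ ($l{\left(t \right)} = - \frac{\left(t^{2} + - 5 t t\right) + t}{4} = - \frac{\left(t^{2} - 5 t^{2}\right) + t}{4} = - \frac{- 4 t^{2} + t}{4} = - \frac{t - 4 t^{2}}{4} = t^{2} - \frac{t}{4}$)
$\left(8 + 7\right) \left(\frac{c{\left(-1 \right)}}{-7} + \frac{11}{l{\left(O \right)}}\right) \left(-20\right) = \left(8 + 7\right) \left(\frac{2 \left(-1\right)}{-7} + \frac{11}{5 \left(- \frac{1}{4} + 5\right)}\right) \left(-20\right) = 15 \left(\left(-2\right) \left(- \frac{1}{7}\right) + \frac{11}{5 \cdot \frac{19}{4}}\right) \left(-20\right) = 15 \left(\frac{2}{7} + \frac{11}{\frac{95}{4}}\right) \left(-20\right) = 15 \left(\frac{2}{7} + 11 \cdot \frac{4}{95}\right) \left(-20\right) = 15 \left(\frac{2}{7} + \frac{44}{95}\right) \left(-20\right) = 15 \cdot \frac{498}{665} \left(-20\right) = \frac{1494}{133} \left(-20\right) = - \frac{29880}{133}$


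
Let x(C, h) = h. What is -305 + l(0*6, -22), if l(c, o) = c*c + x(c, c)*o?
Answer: -305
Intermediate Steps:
l(c, o) = c**2 + c*o (l(c, o) = c*c + c*o = c**2 + c*o)
-305 + l(0*6, -22) = -305 + (0*6)*(0*6 - 22) = -305 + 0*(0 - 22) = -305 + 0*(-22) = -305 + 0 = -305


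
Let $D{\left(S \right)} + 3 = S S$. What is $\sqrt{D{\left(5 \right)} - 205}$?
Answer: $i \sqrt{183} \approx 13.528 i$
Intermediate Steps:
$D{\left(S \right)} = -3 + S^{2}$ ($D{\left(S \right)} = -3 + S S = -3 + S^{2}$)
$\sqrt{D{\left(5 \right)} - 205} = \sqrt{\left(-3 + 5^{2}\right) - 205} = \sqrt{\left(-3 + 25\right) - 205} = \sqrt{22 - 205} = \sqrt{-183} = i \sqrt{183}$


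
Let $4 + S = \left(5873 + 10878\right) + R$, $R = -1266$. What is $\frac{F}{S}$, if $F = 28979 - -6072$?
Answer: $\frac{35051}{15481} \approx 2.2641$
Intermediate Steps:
$F = 35051$ ($F = 28979 + 6072 = 35051$)
$S = 15481$ ($S = -4 + \left(\left(5873 + 10878\right) - 1266\right) = -4 + \left(16751 - 1266\right) = -4 + 15485 = 15481$)
$\frac{F}{S} = \frac{35051}{15481}$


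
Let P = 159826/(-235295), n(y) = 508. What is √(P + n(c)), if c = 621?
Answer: √28087172150030/235295 ≈ 22.524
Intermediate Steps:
P = -159826/235295 (P = 159826*(-1/235295) = -159826/235295 ≈ -0.67926)
√(P + n(c)) = √(-159826/235295 + 508) = √(119370034/235295) = √28087172150030/235295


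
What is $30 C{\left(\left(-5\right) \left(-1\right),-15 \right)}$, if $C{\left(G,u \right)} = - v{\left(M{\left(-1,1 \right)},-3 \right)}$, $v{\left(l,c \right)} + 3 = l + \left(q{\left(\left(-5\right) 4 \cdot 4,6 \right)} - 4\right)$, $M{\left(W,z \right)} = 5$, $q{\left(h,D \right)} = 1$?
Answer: $30$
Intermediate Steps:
$v{\left(l,c \right)} = -6 + l$ ($v{\left(l,c \right)} = -3 + \left(l + \left(1 - 4\right)\right) = -3 + \left(l - 3\right) = -3 + \left(-3 + l\right) = -6 + l$)
$C{\left(G,u \right)} = 1$ ($C{\left(G,u \right)} = - (-6 + 5) = \left(-1\right) \left(-1\right) = 1$)
$30 C{\left(\left(-5\right) \left(-1\right),-15 \right)} = 30 \cdot 1 = 30$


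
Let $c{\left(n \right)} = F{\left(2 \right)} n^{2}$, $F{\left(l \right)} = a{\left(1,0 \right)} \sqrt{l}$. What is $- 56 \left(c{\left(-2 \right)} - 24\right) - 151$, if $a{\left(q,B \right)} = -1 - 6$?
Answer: $1193 + 1568 \sqrt{2} \approx 3410.5$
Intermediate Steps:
$a{\left(q,B \right)} = -7$ ($a{\left(q,B \right)} = -1 - 6 = -7$)
$F{\left(l \right)} = - 7 \sqrt{l}$
$c{\left(n \right)} = - 7 \sqrt{2} n^{2}$
$- 56 \left(c{\left(-2 \right)} - 24\right) - 151 = - 56 \left(- 7 \sqrt{2} \left(-2\right)^{2} - 24\right) - 151 = - 56 \left(\left(-7\right) \sqrt{2} \cdot 4 - 24\right) - 151 = - 56 \left(- 28 \sqrt{2} - 24\right) - 151 = - 56 \left(-24 - 28 \sqrt{2}\right) - 151 = \left(1344 + 1568 \sqrt{2}\right) - 151 = 1193 + 1568 \sqrt{2}$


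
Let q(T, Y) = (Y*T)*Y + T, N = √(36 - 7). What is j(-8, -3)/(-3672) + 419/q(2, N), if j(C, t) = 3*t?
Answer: 14251/2040 ≈ 6.9858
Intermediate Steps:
N = √29 ≈ 5.3852
q(T, Y) = T + T*Y² (q(T, Y) = (T*Y)*Y + T = T*Y² + T = T + T*Y²)
j(-8, -3)/(-3672) + 419/q(2, N) = (3*(-3))/(-3672) + 419/((2*(1 + (√29)²))) = -9*(-1/3672) + 419/((2*(1 + 29))) = 1/408 + 419/((2*30)) = 1/408 + 419/60 = 14251/2040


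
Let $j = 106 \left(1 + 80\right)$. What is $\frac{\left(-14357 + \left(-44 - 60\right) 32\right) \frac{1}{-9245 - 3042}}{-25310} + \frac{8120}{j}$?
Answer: $\frac{252503799299}{267010836642} \approx 0.94567$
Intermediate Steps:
$j = 8586$ ($j = 106 \cdot 81 = 8586$)
$\frac{\left(-14357 + \left(-44 - 60\right) 32\right) \frac{1}{-9245 - 3042}}{-25310} + \frac{8120}{j} = \frac{\left(-14357 + \left(-44 - 60\right) 32\right) \frac{1}{-9245 - 3042}}{-25310} + \frac{8120}{8586} = \frac{-14357 - 3328}{-12287} \left(- \frac{1}{25310}\right) + 8120 \cdot \frac{1}{8586} = \left(-14357 - 3328\right) \left(- \frac{1}{12287}\right) \left(- \frac{1}{25310}\right) + \frac{4060}{4293} = \left(-17685\right) \left(- \frac{1}{12287}\right) \left(- \frac{1}{25310}\right) + \frac{4060}{4293} = \frac{17685}{12287} \left(- \frac{1}{25310}\right) + \frac{4060}{4293} = - \frac{3537}{62196794} + \frac{4060}{4293} = \frac{252503799299}{267010836642}$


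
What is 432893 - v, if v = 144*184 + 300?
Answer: 406097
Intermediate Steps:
v = 26796 (v = 26496 + 300 = 26796)
432893 - v = 432893 - 1*26796 = 432893 - 26796 = 406097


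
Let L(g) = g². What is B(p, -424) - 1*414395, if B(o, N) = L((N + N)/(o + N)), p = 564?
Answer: -507588931/1225 ≈ -4.1436e+5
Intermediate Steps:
B(o, N) = 4*N²/(N + o)² (B(o, N) = ((N + N)/(o + N))² = ((2*N)/(N + o))² = (2*N/(N + o))² = 4*N²/(N + o)²)
B(p, -424) - 1*414395 = 4*(-424)²/(-424 + 564)² - 1*414395 = 4*179776/140² - 414395 = 4*179776*(1/19600) - 414395 = 44944/1225 - 414395 = -507588931/1225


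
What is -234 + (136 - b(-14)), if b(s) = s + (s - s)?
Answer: -84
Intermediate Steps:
b(s) = s (b(s) = s + 0 = s)
-234 + (136 - b(-14)) = -234 + (136 - 1*(-14)) = -234 + (136 + 14) = -234 + 150 = -84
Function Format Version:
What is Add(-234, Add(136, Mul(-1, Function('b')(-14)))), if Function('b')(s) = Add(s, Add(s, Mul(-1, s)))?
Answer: -84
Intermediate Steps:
Function('b')(s) = s (Function('b')(s) = Add(s, 0) = s)
Add(-234, Add(136, Mul(-1, Function('b')(-14)))) = Add(-234, Add(136, Mul(-1, -14))) = Add(-234, Add(136, 14)) = Add(-234, 150) = -84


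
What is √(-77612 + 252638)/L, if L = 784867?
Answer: √175026/784867 ≈ 0.00053303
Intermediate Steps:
√(-77612 + 252638)/L = √(-77612 + 252638)/784867 = √175026*(1/784867) = √175026/784867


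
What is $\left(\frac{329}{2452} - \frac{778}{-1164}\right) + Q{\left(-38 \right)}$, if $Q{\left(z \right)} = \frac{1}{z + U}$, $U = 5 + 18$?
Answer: $\frac{2625421}{3567660} \approx 0.73589$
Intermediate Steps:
$U = 23$
$Q{\left(z \right)} = \frac{1}{23 + z}$ ($Q{\left(z \right)} = \frac{1}{z + 23} = \frac{1}{23 + z}$)
$\left(\frac{329}{2452} - \frac{778}{-1164}\right) + Q{\left(-38 \right)} = \left(\frac{329}{2452} - \frac{778}{-1164}\right) + \frac{1}{23 - 38} = \left(329 \cdot \frac{1}{2452} - - \frac{389}{582}\right) + \frac{1}{-15} = \left(\frac{329}{2452} + \frac{389}{582}\right) - \frac{1}{15} = \frac{572653}{713532} - \frac{1}{15} = \frac{2625421}{3567660}$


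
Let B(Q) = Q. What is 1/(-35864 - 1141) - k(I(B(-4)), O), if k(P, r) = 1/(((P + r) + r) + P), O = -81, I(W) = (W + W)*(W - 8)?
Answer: -823/24670 ≈ -0.033360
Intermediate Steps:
I(W) = 2*W*(-8 + W) (I(W) = (2*W)*(-8 + W) = 2*W*(-8 + W))
k(P, r) = 1/(2*P + 2*r) (k(P, r) = 1/((P + 2*r) + P) = 1/(2*P + 2*r))
1/(-35864 - 1141) - k(I(B(-4)), O) = 1/(-35864 - 1141) - 1/(2*(2*(-4)*(-8 - 4) - 81)) = 1/(-37005) - 1/(2*(2*(-4)*(-12) - 81)) = -1/37005 - 1/(2*(96 - 81)) = -1/37005 - 1/(2*15) = -1/37005 - 1*1/30 = -1/37005 - 1/30 = -823/24670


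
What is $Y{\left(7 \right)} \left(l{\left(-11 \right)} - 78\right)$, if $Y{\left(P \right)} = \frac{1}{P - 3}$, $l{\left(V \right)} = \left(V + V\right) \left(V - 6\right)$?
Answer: $74$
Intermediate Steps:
$l{\left(V \right)} = 2 V \left(-6 + V\right)$
$Y{\left(P \right)} = \frac{1}{-3 + P}$
$Y{\left(7 \right)} \left(l{\left(-11 \right)} - 78\right) = \frac{2 \left(-11\right) \left(-6 - 11\right) - 78}{-3 + 7} = \frac{2 \left(-11\right) \left(-17\right) - 78}{4} = \frac{374 - 78}{4} = \frac{1}{4} \cdot 296 = 74$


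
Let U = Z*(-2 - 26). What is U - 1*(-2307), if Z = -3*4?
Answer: 2643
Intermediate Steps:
Z = -12
U = 336 (U = -12*(-2 - 26) = -12*(-28) = 336)
U - 1*(-2307) = 336 - 1*(-2307) = 336 + 2307 = 2643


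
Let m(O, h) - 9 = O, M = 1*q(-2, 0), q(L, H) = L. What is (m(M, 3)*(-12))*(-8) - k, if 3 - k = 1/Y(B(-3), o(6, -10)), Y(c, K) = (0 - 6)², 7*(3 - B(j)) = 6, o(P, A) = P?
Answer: 24085/36 ≈ 669.03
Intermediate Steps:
B(j) = 15/7 (B(j) = 3 - ⅐*6 = 3 - 6/7 = 15/7)
M = -2 (M = 1*(-2) = -2)
m(O, h) = 9 + O
Y(c, K) = 36 (Y(c, K) = (-6)² = 36)
k = 107/36 (k = 3 - 1/36 = 107/36 ≈ 2.9722)
(m(M, 3)*(-12))*(-8) - k = ((9 - 2)*(-12))*(-8) - 1*107/36 = (7*(-12))*(-8) - 107/36 = -84*(-8) - 107/36 = 672 - 107/36 = 24085/36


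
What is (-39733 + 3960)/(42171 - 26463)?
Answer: -35773/15708 ≈ -2.2774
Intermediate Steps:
(-39733 + 3960)/(42171 - 26463) = -35773/15708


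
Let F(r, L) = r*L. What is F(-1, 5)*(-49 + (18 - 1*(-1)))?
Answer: 150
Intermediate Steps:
F(r, L) = L*r
F(-1, 5)*(-49 + (18 - 1*(-1))) = (5*(-1))*(-49 + (18 - 1*(-1))) = -5*(-49 + (18 + 1)) = -5*(-49 + 19) = -5*(-30) = 150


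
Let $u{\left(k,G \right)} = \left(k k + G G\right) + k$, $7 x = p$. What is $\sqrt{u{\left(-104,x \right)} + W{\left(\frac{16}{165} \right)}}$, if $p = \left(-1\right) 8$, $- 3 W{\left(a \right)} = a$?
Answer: $\frac{2 \sqrt{3572943770}}{1155} \approx 103.5$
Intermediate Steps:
$W{\left(a \right)} = - \frac{a}{3}$
$p = -8$
$x = - \frac{8}{7}$ ($x = \frac{1}{7} \left(-8\right) = - \frac{8}{7} \approx -1.1429$)
$u{\left(k,G \right)} = k + G^{2} + k^{2}$ ($u{\left(k,G \right)} = \left(k^{2} + G^{2}\right) + k = \left(G^{2} + k^{2}\right) + k = k + G^{2} + k^{2}$)
$\sqrt{u{\left(-104,x \right)} + W{\left(\frac{16}{165} \right)}} = \sqrt{\left(-104 + \left(- \frac{8}{7}\right)^{2} + \left(-104\right)^{2}\right) - \frac{16 \cdot \frac{1}{165}}{3}} = \sqrt{\left(-104 + \frac{64}{49} + 10816\right) - \frac{16 \cdot \frac{1}{165}}{3}} = \sqrt{\frac{524952}{49} - \frac{16}{495}} = \sqrt{\frac{259850456}{24255}} = \frac{2 \sqrt{3572943770}}{1155}$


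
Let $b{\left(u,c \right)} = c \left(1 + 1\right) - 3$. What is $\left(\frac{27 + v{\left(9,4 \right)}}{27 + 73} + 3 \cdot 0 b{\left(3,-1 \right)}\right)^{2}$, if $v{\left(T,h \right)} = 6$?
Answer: $\frac{1089}{10000} \approx 0.1089$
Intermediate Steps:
$b{\left(u,c \right)} = -3 + 2 c$ ($b{\left(u,c \right)} = c 2 - 3 = 2 c - 3 = -3 + 2 c$)
$\left(\frac{27 + v{\left(9,4 \right)}}{27 + 73} + 3 \cdot 0 b{\left(3,-1 \right)}\right)^{2} = \left(\frac{27 + 6}{27 + 73} + 3 \cdot 0 \left(-3 + 2 \left(-1\right)\right)\right)^{2} = \left(\frac{33}{100} + 0 \left(-3 - 2\right)\right)^{2} = \left(33 \cdot \frac{1}{100} + 0 \left(-5\right)\right)^{2} = \left(\frac{33}{100} + 0\right)^{2} = \left(\frac{33}{100}\right)^{2} = \frac{1089}{10000}$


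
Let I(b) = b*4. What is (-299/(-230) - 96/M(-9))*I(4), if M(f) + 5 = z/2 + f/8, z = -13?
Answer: 71944/505 ≈ 142.46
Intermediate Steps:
I(b) = 4*b
M(f) = -23/2 + f/8 (M(f) = -5 + (-13/2 + f/8) = -23/2 + f/8)
(-299/(-230) - 96/M(-9))*I(4) = (-299/(-230) - 96/(-23/2 + (⅛)*(-9)))*(4*4) = (-299*(-1/230) - 96/(-23/2 - 9/8))*16 = (13/10 - 96/(-101/8))*16 = (13/10 - 96*(-8/101))*16 = (13/10 + 768/101)*16 = (8993/1010)*16 = 71944/505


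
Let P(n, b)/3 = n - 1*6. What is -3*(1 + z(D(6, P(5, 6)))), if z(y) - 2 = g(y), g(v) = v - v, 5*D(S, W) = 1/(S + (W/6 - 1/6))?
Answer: -9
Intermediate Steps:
P(n, b) = -18 + 3*n (P(n, b) = 3*(n - 1*6) = 3*(n - 6) = 3*(-6 + n) = -18 + 3*n)
D(S, W) = 1/(5*(-⅙ + S + W/6)) (D(S, W) = 1/(5*(S + (W/6 - 1/6))) = 1/(5*(S + (W*(⅙) - 1*⅙))) = 1/(5*(S + (W/6 - ⅙))) = 1/(5*(S + (-⅙ + W/6))) = 1/(5*(-⅙ + S + W/6)))
g(v) = 0
z(y) = 2 (z(y) = 2 + 0 = 2)
-3*(1 + z(D(6, P(5, 6)))) = -3*(1 + 2) = -3*3 = -9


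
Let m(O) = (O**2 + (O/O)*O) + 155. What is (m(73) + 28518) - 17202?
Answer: 16873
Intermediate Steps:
m(O) = 155 + O + O**2 (m(O) = (O**2 + 1*O) + 155 = (O**2 + O) + 155 = (O + O**2) + 155 = 155 + O + O**2)
(m(73) + 28518) - 17202 = ((155 + 73 + 73**2) + 28518) - 17202 = ((155 + 73 + 5329) + 28518) - 17202 = (5557 + 28518) - 17202 = 34075 - 17202 = 16873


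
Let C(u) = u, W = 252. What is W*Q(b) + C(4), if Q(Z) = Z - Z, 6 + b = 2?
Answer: 4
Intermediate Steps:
b = -4 (b = -6 + 2 = -4)
Q(Z) = 0
W*Q(b) + C(4) = 252*0 + 4 = 0 + 4 = 4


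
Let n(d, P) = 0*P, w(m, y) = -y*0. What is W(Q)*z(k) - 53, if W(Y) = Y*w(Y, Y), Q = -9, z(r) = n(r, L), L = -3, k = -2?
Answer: -53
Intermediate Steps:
w(m, y) = 0
n(d, P) = 0
z(r) = 0
W(Y) = 0 (W(Y) = Y*0 = 0)
W(Q)*z(k) - 53 = 0*0 - 53 = 0 - 53 = -53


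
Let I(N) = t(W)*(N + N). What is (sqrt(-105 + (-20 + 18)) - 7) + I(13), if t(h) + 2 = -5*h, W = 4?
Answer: -579 + I*sqrt(107) ≈ -579.0 + 10.344*I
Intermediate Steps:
t(h) = -2 - 5*h
I(N) = -44*N (I(N) = (-2 - 5*4)*(N + N) = (-2 - 20)*(2*N) = -44*N)
(sqrt(-105 + (-20 + 18)) - 7) + I(13) = (sqrt(-105 + (-20 + 18)) - 7) - 44*13 = (sqrt(-105 - 2) - 7) - 572 = (sqrt(-107) - 7) - 572 = (I*sqrt(107) - 7) - 572 = (-7 + I*sqrt(107)) - 572 = -579 + I*sqrt(107)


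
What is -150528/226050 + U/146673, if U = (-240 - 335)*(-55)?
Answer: -2488260349/5525905275 ≈ -0.45029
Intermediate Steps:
U = 31625 (U = -575*(-55) = 31625)
-150528/226050 + U/146673 = -150528/226050 + 31625/146673 = -150528*1/226050 + 31625*(1/146673) = -25088/37675 + 31625/146673 = -2488260349/5525905275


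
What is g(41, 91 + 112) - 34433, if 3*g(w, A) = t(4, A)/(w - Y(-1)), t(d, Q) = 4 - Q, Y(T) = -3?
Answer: -4545355/132 ≈ -34435.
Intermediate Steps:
g(w, A) = (4 - A)/(3*(3 + w)) (g(w, A) = ((4 - A)/(w - 1*(-3)))/3 = ((4 - A)/(w + 3))/3 = ((4 - A)/(3 + w))/3 = (4 - A)/(3*(3 + w)))
g(41, 91 + 112) - 34433 = (4 - (91 + 112))/(3*(3 + 41)) - 34433 = (⅓)*(4 - 1*203)/44 - 34433 = (⅓)*(1/44)*(4 - 203) - 34433 = (⅓)*(1/44)*(-199) - 34433 = -199/132 - 34433 = -4545355/132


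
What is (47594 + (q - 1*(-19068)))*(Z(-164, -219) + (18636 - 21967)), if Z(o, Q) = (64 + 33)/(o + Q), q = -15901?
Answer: -64764437070/383 ≈ -1.6910e+8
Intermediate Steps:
Z(o, Q) = 97/(Q + o)
(47594 + (q - 1*(-19068)))*(Z(-164, -219) + (18636 - 21967)) = (47594 + (-15901 - 1*(-19068)))*(97/(-219 - 164) + (18636 - 21967)) = (47594 + (-15901 + 19068))*(97/(-383) - 3331) = (47594 + 3167)*(97*(-1/383) - 3331) = 50761*(-97/383 - 3331) = 50761*(-1275870/383) = -64764437070/383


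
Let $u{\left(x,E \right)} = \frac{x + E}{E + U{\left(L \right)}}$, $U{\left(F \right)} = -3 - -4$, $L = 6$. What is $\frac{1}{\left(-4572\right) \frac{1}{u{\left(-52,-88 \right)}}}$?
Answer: $- \frac{35}{99441} \approx -0.00035197$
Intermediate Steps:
$U{\left(F \right)} = 1$ ($U{\left(F \right)} = -3 + 4 = 1$)
$u{\left(x,E \right)} = \frac{E + x}{1 + E}$ ($u{\left(x,E \right)} = \frac{x + E}{E + 1} = \frac{E + x}{1 + E}$)
$\frac{1}{\left(-4572\right) \frac{1}{u{\left(-52,-88 \right)}}} = \frac{1}{\left(-4572\right) \frac{1}{\frac{1}{1 - 88} \left(-88 - 52\right)}} = \frac{1}{\left(-4572\right) \frac{1}{\frac{1}{-87} \left(-140\right)}} = \frac{1}{\left(-4572\right) \frac{1}{\left(- \frac{1}{87}\right) \left(-140\right)}} = \frac{1}{\left(-4572\right) \frac{1}{\frac{140}{87}}} = \frac{1}{\left(-4572\right) \frac{87}{140}} = \frac{1}{- \frac{99441}{35}} = - \frac{35}{99441}$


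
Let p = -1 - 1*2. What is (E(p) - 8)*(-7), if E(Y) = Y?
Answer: 77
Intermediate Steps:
p = -3 (p = -1 - 2 = -3)
(E(p) - 8)*(-7) = (-3 - 8)*(-7) = -11*(-7) = 77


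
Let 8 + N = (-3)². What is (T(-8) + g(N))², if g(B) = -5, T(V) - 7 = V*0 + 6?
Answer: 64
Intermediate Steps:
N = 1 (N = -8 + (-3)² = -8 + 9 = 1)
T(V) = 13 (T(V) = 7 + (V*0 + 6) = 7 + (0 + 6) = 7 + 6 = 13)
(T(-8) + g(N))² = (13 - 5)² = 8² = 64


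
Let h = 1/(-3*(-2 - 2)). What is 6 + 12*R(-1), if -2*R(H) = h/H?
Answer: 13/2 ≈ 6.5000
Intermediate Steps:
h = 1/12 (h = 1/(-3*(-4)) = 1/12 ≈ 0.083333)
R(H) = -1/(24*H)
6 + 12*R(-1) = 6 + 12*(-1/24/(-1)) = 6 + 12*(-1/24*(-1)) = 6 + 12*(1/24) = 6 + ½ = 13/2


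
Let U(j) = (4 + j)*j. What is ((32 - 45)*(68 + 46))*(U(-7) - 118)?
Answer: 143754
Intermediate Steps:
U(j) = j*(4 + j)
((32 - 45)*(68 + 46))*(U(-7) - 118) = ((32 - 45)*(68 + 46))*(-7*(4 - 7) - 118) = (-13*114)*(-7*(-3) - 118) = -1482*(21 - 118) = -1482*(-97) = 143754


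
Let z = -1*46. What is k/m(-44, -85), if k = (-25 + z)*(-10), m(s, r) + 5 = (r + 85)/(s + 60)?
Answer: -142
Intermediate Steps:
z = -46
m(s, r) = -5 + (85 + r)/(60 + s) (m(s, r) = -5 + (r + 85)/(s + 60) = -5 + (85 + r)/(60 + s))
k = 710 (k = (-25 - 46)*(-10) = -71*(-10) = 710)
k/m(-44, -85) = 710/(((-215 - 85 - 5*(-44))/(60 - 44))) = 710/(((-215 - 85 + 220)/16)) = 710/(((1/16)*(-80))) = 710/(-5) = 710*(-⅕) = -142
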